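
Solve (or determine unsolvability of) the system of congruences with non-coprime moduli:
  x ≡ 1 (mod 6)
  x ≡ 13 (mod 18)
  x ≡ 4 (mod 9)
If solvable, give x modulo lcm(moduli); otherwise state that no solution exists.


Moduli 6, 18, 9 are not pairwise coprime, so CRT works modulo lcm(m_i) when all pairwise compatibility conditions hold.
Pairwise compatibility: gcd(m_i, m_j) must divide a_i - a_j for every pair.
Merge one congruence at a time:
  Start: x ≡ 1 (mod 6).
  Combine with x ≡ 13 (mod 18): gcd(6, 18) = 6; 13 - 1 = 12, which IS divisible by 6, so compatible.
    Write x = 1 + 6·t and substitute into x ≡ 13 (mod 18): 6·t ≡ 13 − 1 = 12 (mod 18).
    Divide the congruence (and modulus) by g = 6: 1·t ≡ 2 (mod 3).
    So t ≡ 2 (mod 3).
    Then x = 1 + 6·2 = 13, valid modulo lcm(6, 18) = 18: x ≡ 13 (mod 18).
  Combine with x ≡ 4 (mod 9): gcd(18, 9) = 9; 4 - 13 = -9, which IS divisible by 9, so compatible.
    Write x = 13 + 18·t and substitute into x ≡ 4 (mod 9): 18·t ≡ 4 − 13 = -9 (mod 9).
    Divide the congruence (and modulus) by g = 9: 2·t ≡ -1 (mod 1).
    Modulo 1 every t works; take t = 0.
    Then x = 13 + 18·0 = 13, valid modulo lcm(18, 9) = 18: x ≡ 13 (mod 18).
Verify: 13 mod 6 = 1, 13 mod 18 = 13, 13 mod 9 = 4.

x ≡ 13 (mod 18).


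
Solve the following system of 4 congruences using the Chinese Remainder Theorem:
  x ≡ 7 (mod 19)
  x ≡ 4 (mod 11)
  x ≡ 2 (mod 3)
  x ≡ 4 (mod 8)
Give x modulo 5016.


Product of moduli M = 19 · 11 · 3 · 8 = 5016.
Merge one congruence at a time:
  Start: x ≡ 7 (mod 19).
  Combine with x ≡ 4 (mod 11); new modulus lcm = 209.
    Write x = 7 + 19·t and substitute into x ≡ 4 (mod 11): 19·t ≡ 4 − 7 = -3 (mod 11).
    Reduce coefficients mod 11: 8·t ≡ 8 (mod 11).
    The inverse of 8 mod 11 is 7 (since 8·7 = 56 = 5·11 + 1), so t ≡ 7·8 = 56 ≡ 1 (mod 11).
    Then x = 7 + 19·1 = 26, valid modulo lcm(19, 11) = 209: x ≡ 26 (mod 209).
  Combine with x ≡ 2 (mod 3); new modulus lcm = 627.
    Write x = 26 + 209·t and substitute into x ≡ 2 (mod 3): 209·t ≡ 2 − 26 = -24 (mod 3).
    Reduce coefficients mod 3: 2·t ≡ 0 (mod 3).
    The inverse of 2 mod 3 is 2 (since 2·2 = 4 = 1·3 + 1), so t ≡ 2·0 = 0 ≡ 0 (mod 3).
    Then x = 26 + 209·0 = 26, valid modulo lcm(209, 3) = 627: x ≡ 26 (mod 627).
  Combine with x ≡ 4 (mod 8); new modulus lcm = 5016.
    Write x = 26 + 627·t and substitute into x ≡ 4 (mod 8): 627·t ≡ 4 − 26 = -22 (mod 8).
    Reduce coefficients mod 8: 3·t ≡ 2 (mod 8).
    The inverse of 3 mod 8 is 3 (since 3·3 = 9 = 1·8 + 1), so t ≡ 3·2 = 6 ≡ 6 (mod 8).
    Then x = 26 + 627·6 = 3788, valid modulo lcm(627, 8) = 5016: x ≡ 3788 (mod 5016).
Verify against each original: 3788 mod 19 = 7, 3788 mod 11 = 4, 3788 mod 3 = 2, 3788 mod 8 = 4.

x ≡ 3788 (mod 5016).


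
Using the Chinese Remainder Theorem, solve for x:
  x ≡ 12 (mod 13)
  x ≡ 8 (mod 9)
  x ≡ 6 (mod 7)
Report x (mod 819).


Moduli 13, 9, 7 are pairwise coprime; by CRT there is a unique solution modulo M = 13 · 9 · 7 = 819.
Solve pairwise, accumulating the modulus:
  Start with x ≡ 12 (mod 13).
  Combine with x ≡ 8 (mod 9): since gcd(13, 9) = 1, we get a unique residue mod 117.
    Write x = 12 + 13·t and substitute into x ≡ 8 (mod 9): 13·t ≡ 8 − 12 = -4 (mod 9).
    Reduce coefficients mod 9: 4·t ≡ 5 (mod 9).
    The inverse of 4 mod 9 is 7 (since 4·7 = 28 = 3·9 + 1), so t ≡ 7·5 = 35 ≡ 8 (mod 9).
    Then x = 12 + 13·8 = 116, valid modulo lcm(13, 9) = 117: x ≡ 116 (mod 117).
  Combine with x ≡ 6 (mod 7): since gcd(117, 7) = 1, we get a unique residue mod 819.
    Write x = 116 + 117·t and substitute into x ≡ 6 (mod 7): 117·t ≡ 6 − 116 = -110 (mod 7).
    Reduce coefficients mod 7: 5·t ≡ 2 (mod 7).
    The inverse of 5 mod 7 is 3 (since 5·3 = 15 = 2·7 + 1), so t ≡ 3·2 = 6 ≡ 6 (mod 7).
    Then x = 116 + 117·6 = 818, valid modulo lcm(117, 7) = 819: x ≡ 818 (mod 819).
Verify: 818 mod 13 = 12 ✓, 818 mod 9 = 8 ✓, 818 mod 7 = 6 ✓.

x ≡ 818 (mod 819).


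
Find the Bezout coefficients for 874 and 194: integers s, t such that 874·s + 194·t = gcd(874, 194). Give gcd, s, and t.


Euclidean algorithm on (874, 194) — divide until remainder is 0:
  874 = 4 · 194 + 98
  194 = 1 · 98 + 96
  98 = 1 · 96 + 2
  96 = 48 · 2 + 0
gcd(874, 194) = 2.
Track Bezout coefficients alongside the remainders: start with r₀ = 874 = a·1 + b·0 (s = 1, t = 0) and r₁ = 194 = a·0 + b·1 (s = 0, t = 1); each new remainder r_{k+1} = r_{k-1} − q_k·r_k inherits s_{k+1} = s_{k-1} − q_k·s_k, t_{k+1} = t_{k-1} − q_k·t_k, so r_k = a·s_k + b·t_k at every step:
  q = 4: r = 98, s = 1 − 4·0 = 1, t = 0 − 4·1 = -4  (check: 874·1 + 194·(-4) = 98)
  q = 1: r = 96, s = 0 − 1·1 = -1, t = 1 − 1·(-4) = 5  (check: 874·(-1) + 194·5 = 96)
  q = 1: r = 2, s = 1 − 1·(-1) = 2, t = -4 − 1·5 = -9  (check: 874·2 + 194·(-9) = 2)
The row with r = 2 (the gcd) gives the Bezout coefficients s = 2, t = -9.
Result: 874 · (2) + 194 · (-9) = 2.

gcd(874, 194) = 2; s = 2, t = -9 (check: 874·2 + 194·(-9) = 2).


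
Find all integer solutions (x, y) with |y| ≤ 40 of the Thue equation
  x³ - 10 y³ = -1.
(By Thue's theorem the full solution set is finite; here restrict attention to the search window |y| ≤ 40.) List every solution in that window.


The equation is x³ - 10y³ = -1. For fixed y, x³ = 10·y³ − 1, so a solution requires the RHS to be a perfect cube.
Strategy: iterate y from -40 to 40, compute RHS = 10·y³ − 1, and check whether it is a (positive or negative) perfect cube.
Check small values of y:
  y = 0: RHS = -1 = (-1)³ ⇒ x = -1 works.
  y = 1: RHS = 9 is not a perfect cube.
  y = -1: RHS = -11 is not a perfect cube.
  y = 2: RHS = 79 is not a perfect cube.
  y = -2: RHS = -81 is not a perfect cube.
  y = 3: RHS = 269 is not a perfect cube.
  y = -3: RHS = -271 is not a perfect cube.
Continuing the search up to |y| = 40 finds no further solutions beyond those listed.
Collected solutions: (-1, 0).

Solutions (with |y| ≤ 40): (-1, 0).


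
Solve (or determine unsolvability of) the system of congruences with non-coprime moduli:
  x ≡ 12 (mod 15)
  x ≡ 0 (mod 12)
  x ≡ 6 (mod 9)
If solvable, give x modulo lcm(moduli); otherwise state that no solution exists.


Moduli 15, 12, 9 are not pairwise coprime, so CRT works modulo lcm(m_i) when all pairwise compatibility conditions hold.
Pairwise compatibility: gcd(m_i, m_j) must divide a_i - a_j for every pair.
Merge one congruence at a time:
  Start: x ≡ 12 (mod 15).
  Combine with x ≡ 0 (mod 12): gcd(15, 12) = 3; 0 - 12 = -12, which IS divisible by 3, so compatible.
    Write x = 12 + 15·t and substitute into x ≡ 0 (mod 12): 15·t ≡ 0 − 12 = -12 (mod 12).
    Divide the congruence (and modulus) by g = 3: 5·t ≡ -4 (mod 4).
    Reduce coefficients mod 4: 1·t ≡ 0 (mod 4).
    So t ≡ 0 (mod 4).
    Then x = 12 + 15·0 = 12, valid modulo lcm(15, 12) = 60: x ≡ 12 (mod 60).
  Combine with x ≡ 6 (mod 9): gcd(60, 9) = 3; 6 - 12 = -6, which IS divisible by 3, so compatible.
    Write x = 12 + 60·t and substitute into x ≡ 6 (mod 9): 60·t ≡ 6 − 12 = -6 (mod 9).
    Divide the congruence (and modulus) by g = 3: 20·t ≡ -2 (mod 3).
    Reduce coefficients mod 3: 2·t ≡ 1 (mod 3).
    The inverse of 2 mod 3 is 2 (since 2·2 = 4 = 1·3 + 1), so t ≡ 2·1 = 2 ≡ 2 (mod 3).
    Then x = 12 + 60·2 = 132, valid modulo lcm(60, 9) = 180: x ≡ 132 (mod 180).
Verify: 132 mod 15 = 12, 132 mod 12 = 0, 132 mod 9 = 6.

x ≡ 132 (mod 180).


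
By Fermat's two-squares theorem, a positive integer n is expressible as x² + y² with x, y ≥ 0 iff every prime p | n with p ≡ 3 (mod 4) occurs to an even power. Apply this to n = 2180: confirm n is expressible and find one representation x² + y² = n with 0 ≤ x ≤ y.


Step 1: Factor n = 2180 = 2^2 · 5 · 109.
Step 2: Check the mod-4 condition on each prime factor: 2 = 2 (special); 5 ≡ 1 (mod 4), exponent 1; 109 ≡ 1 (mod 4), exponent 1.
All primes ≡ 3 (mod 4) appear to even exponent (or don't appear), so by the two-squares theorem n IS expressible as a sum of two squares.
Step 3: Build a representation. Group n = k² · m with k = 2 and m = 5 · 109 = 545 (a product of primes ≡ 1 (mod 4)); a representation of m scales to one of n via (k·x)² + (k·y)² = k²(x² + y²). Each prime p ≡ 1 (mod 4) is itself a sum of two squares; find a² by testing p − a² for a perfect square:
  5: 5 − 1² = 4 = 2² ⇒ 5 = 1² + 2².
  109: 109 − 1² = 108, 109 − 2² = 105, 109 − 3² = 100 = 10² ⇒ 109 = 3² + 10².
  Combine using the Brahmagupta–Fibonacci identity (a² + b²)(c² + d²) = (ac − bd)² + (ad + bc)² = (ac + bd)² + (ad − bc)²:
  5 · 109 = 545: from (1² + 2²)(3² + 10²), take (1·3 − 2·10, 1·10 + 2·3) = (3 − 20, 10 + 6) = (-17, 16); dropping signs (only squares matter) gives (17, 16); check 17² + 16² = 289 + 256 = 545 ✓.
  Scale by k = 2: (2·17, 2·16) = (34, 32).
Step 4: Order so x ≤ y and verify: 32² + 34² = 1024 + 1156 = 2180 = n. ✓

n = 2180 = 32² + 34² (one valid representation with x ≤ y).


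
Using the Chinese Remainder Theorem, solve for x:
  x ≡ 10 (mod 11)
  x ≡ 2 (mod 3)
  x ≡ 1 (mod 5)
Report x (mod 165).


Moduli 11, 3, 5 are pairwise coprime; by CRT there is a unique solution modulo M = 11 · 3 · 5 = 165.
Solve pairwise, accumulating the modulus:
  Start with x ≡ 10 (mod 11).
  Combine with x ≡ 2 (mod 3): since gcd(11, 3) = 1, we get a unique residue mod 33.
    Write x = 10 + 11·t and substitute into x ≡ 2 (mod 3): 11·t ≡ 2 − 10 = -8 (mod 3).
    Reduce coefficients mod 3: 2·t ≡ 1 (mod 3).
    The inverse of 2 mod 3 is 2 (since 2·2 = 4 = 1·3 + 1), so t ≡ 2·1 = 2 ≡ 2 (mod 3).
    Then x = 10 + 11·2 = 32, valid modulo lcm(11, 3) = 33: x ≡ 32 (mod 33).
  Combine with x ≡ 1 (mod 5): since gcd(33, 5) = 1, we get a unique residue mod 165.
    Write x = 32 + 33·t and substitute into x ≡ 1 (mod 5): 33·t ≡ 1 − 32 = -31 (mod 5).
    Reduce coefficients mod 5: 3·t ≡ 4 (mod 5).
    The inverse of 3 mod 5 is 2 (since 3·2 = 6 = 1·5 + 1), so t ≡ 2·4 = 8 ≡ 3 (mod 5).
    Then x = 32 + 33·3 = 131, valid modulo lcm(33, 5) = 165: x ≡ 131 (mod 165).
Verify: 131 mod 11 = 10 ✓, 131 mod 3 = 2 ✓, 131 mod 5 = 1 ✓.

x ≡ 131 (mod 165).


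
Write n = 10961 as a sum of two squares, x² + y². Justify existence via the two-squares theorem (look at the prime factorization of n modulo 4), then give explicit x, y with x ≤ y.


Step 1: Factor n = 10961 = 97 · 113.
Step 2: Check the mod-4 condition on each prime factor: 97 ≡ 1 (mod 4), exponent 1; 113 ≡ 1 (mod 4), exponent 1.
All primes ≡ 3 (mod 4) appear to even exponent (or don't appear), so by the two-squares theorem n IS expressible as a sum of two squares.
Step 3: Build a representation. Here n = 97 · 113 is a product of primes ≡ 1 (mod 4). Each prime p ≡ 1 (mod 4) is itself a sum of two squares; find a² by testing p − a² for a perfect square:
  97: 97 − 1² = 96, 97 − 2² = 93, 97 − 3² = 88, 97 − 4² = 81 = 9² ⇒ 97 = 4² + 9².
  113: 113 − 1² = 112, 113 − 2² = 109, 113 − 3² = 104, 113 − 4² = 97, 113 − 5² = 88, 113 − 6² = 77, 113 − 7² = 64 = 8² ⇒ 113 = 7² + 8².
  Combine using the Brahmagupta–Fibonacci identity (a² + b²)(c² + d²) = (ac − bd)² + (ad + bc)² = (ac + bd)² + (ad − bc)²:
  97 · 113 = 10961: from (4² + 9²)(7² + 8²), take (4·7 − 9·8, 4·8 + 9·7) = (28 − 72, 32 + 63) = (-44, 95); dropping signs (only squares matter) gives (44, 95); check 44² + 95² = 1936 + 9025 = 10961 ✓.
Step 4: Order so x ≤ y and verify: 44² + 95² = 1936 + 9025 = 10961 = n. ✓

n = 10961 = 44² + 95² (one valid representation with x ≤ y).


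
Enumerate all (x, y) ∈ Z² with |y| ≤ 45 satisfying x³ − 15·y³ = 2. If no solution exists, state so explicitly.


The equation is x³ - 15y³ = 2. For fixed y, x³ = 15·y³ + 2, so a solution requires the RHS to be a perfect cube.
Strategy: iterate y from -45 to 45, compute RHS = 15·y³ + 2, and check whether it is a (positive or negative) perfect cube.
Check small values of y:
  y = 0: RHS = 2 is not a perfect cube.
  y = 1: RHS = 17 is not a perfect cube.
  y = -1: RHS = -13 is not a perfect cube.
  y = 2: RHS = 122 is not a perfect cube.
  y = -2: RHS = -118 is not a perfect cube.
  y = 3: RHS = 407 is not a perfect cube.
  y = -3: RHS = -403 is not a perfect cube.
Continuing the search up to |y| = 45 finds no solutions either.
No (x, y) in the scanned range satisfies the equation.

No integer solutions with |y| ≤ 45.


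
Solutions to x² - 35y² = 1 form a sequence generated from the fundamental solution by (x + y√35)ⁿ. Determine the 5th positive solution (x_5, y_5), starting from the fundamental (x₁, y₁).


Step 1: Find the fundamental solution (x₁, y₁) of x² - 35y² = 1.
  Expand √35 as a continued fraction. a₀ = ⌊√35⌋ = 5; iterate m_{k+1} = d_k·a_k − m_k, d_{k+1} = (35 − m_{k+1}²)/d_k, a_{k+1} = ⌊(a₀ + m_{k+1})/d_{k+1}⌋ (starting m₀ = 0, d₀ = 1), with convergents p_k = a_k·p_{k-1} + p_{k-2}, q_k = a_k·q_{k-1} + q_{k-2} (p₋₁ = 1, q₋₁ = 0):
  k = 0: a₀ = 5; p₀/q₀ = 5/1; p₀² − 35·q₀² = 25 − 35 = -10.
  k = 1: m = 5, d = 10, a = ⌊(5 + 5)/10⌋ = 1; p/q = (1·5 + 1)/(1·1 + 0) = 6/1; p² − 35·q² = 36 − 35 = 1.
  The first convergent with p² − 35·q² = 1 gives the fundamental solution (x₁, y₁) = (6, 1).
Step 2: Apply the recurrence (x_{n+1}, y_{n+1}) = (x₁x_n + 35y₁y_n, x₁y_n + y₁x_n) repeatedly.
  From (x_1, y_1) = (6, 1): x_2 = 6·6 + 35·1·1 = 71; y_2 = 6·1 + 1·6 = 12.
  From (x_2, y_2) = (71, 12): x_3 = 6·71 + 35·1·12 = 846; y_3 = 6·12 + 1·71 = 143.
  From (x_3, y_3) = (846, 143): x_4 = 6·846 + 35·1·143 = 10081; y_4 = 6·143 + 1·846 = 1704.
  From (x_4, y_4) = (10081, 1704): x_5 = 6·10081 + 35·1·1704 = 120126; y_5 = 6·1704 + 1·10081 = 20305.
Step 3: Verify x_5² - 35·y_5² = 14430255876 - 14430255875 = 1 (should be 1). ✓

(x_1, y_1) = (6, 1); (x_5, y_5) = (120126, 20305).


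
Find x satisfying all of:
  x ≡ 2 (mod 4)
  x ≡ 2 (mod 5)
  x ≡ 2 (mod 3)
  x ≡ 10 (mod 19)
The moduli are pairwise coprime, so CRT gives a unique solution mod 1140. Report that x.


Product of moduli M = 4 · 5 · 3 · 19 = 1140.
Merge one congruence at a time:
  Start: x ≡ 2 (mod 4).
  Combine with x ≡ 2 (mod 5); new modulus lcm = 20.
    Write x = 2 + 4·t and substitute into x ≡ 2 (mod 5): 4·t ≡ 2 − 2 = 0 (mod 5).
    The inverse of 4 mod 5 is 4 (since 4·4 = 16 = 3·5 + 1), so t ≡ 4·0 = 0 ≡ 0 (mod 5).
    Then x = 2 + 4·0 = 2, valid modulo lcm(4, 5) = 20: x ≡ 2 (mod 20).
  Combine with x ≡ 2 (mod 3); new modulus lcm = 60.
    Write x = 2 + 20·t and substitute into x ≡ 2 (mod 3): 20·t ≡ 2 − 2 = 0 (mod 3).
    Reduce coefficients mod 3: 2·t ≡ 0 (mod 3).
    The inverse of 2 mod 3 is 2 (since 2·2 = 4 = 1·3 + 1), so t ≡ 2·0 = 0 ≡ 0 (mod 3).
    Then x = 2 + 20·0 = 2, valid modulo lcm(20, 3) = 60: x ≡ 2 (mod 60).
  Combine with x ≡ 10 (mod 19); new modulus lcm = 1140.
    Write x = 2 + 60·t and substitute into x ≡ 10 (mod 19): 60·t ≡ 10 − 2 = 8 (mod 19).
    Reduce coefficients mod 19: 3·t ≡ 8 (mod 19).
    The inverse of 3 mod 19 is 13 (since 3·13 = 39 = 2·19 + 1), so t ≡ 13·8 = 104 ≡ 9 (mod 19).
    Then x = 2 + 60·9 = 542, valid modulo lcm(60, 19) = 1140: x ≡ 542 (mod 1140).
Verify against each original: 542 mod 4 = 2, 542 mod 5 = 2, 542 mod 3 = 2, 542 mod 19 = 10.

x ≡ 542 (mod 1140).


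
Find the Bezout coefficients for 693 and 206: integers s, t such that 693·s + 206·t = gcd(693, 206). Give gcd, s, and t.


Euclidean algorithm on (693, 206) — divide until remainder is 0:
  693 = 3 · 206 + 75
  206 = 2 · 75 + 56
  75 = 1 · 56 + 19
  56 = 2 · 19 + 18
  19 = 1 · 18 + 1
  18 = 18 · 1 + 0
gcd(693, 206) = 1.
Track Bezout coefficients alongside the remainders: start with r₀ = 693 = a·1 + b·0 (s = 1, t = 0) and r₁ = 206 = a·0 + b·1 (s = 0, t = 1); each new remainder r_{k+1} = r_{k-1} − q_k·r_k inherits s_{k+1} = s_{k-1} − q_k·s_k, t_{k+1} = t_{k-1} − q_k·t_k, so r_k = a·s_k + b·t_k at every step:
  q = 3: r = 75, s = 1 − 3·0 = 1, t = 0 − 3·1 = -3  (check: 693·1 + 206·(-3) = 75)
  q = 2: r = 56, s = 0 − 2·1 = -2, t = 1 − 2·(-3) = 7  (check: 693·(-2) + 206·7 = 56)
  q = 1: r = 19, s = 1 − 1·(-2) = 3, t = -3 − 1·7 = -10  (check: 693·3 + 206·(-10) = 19)
  q = 2: r = 18, s = -2 − 2·3 = -8, t = 7 − 2·(-10) = 27  (check: 693·(-8) + 206·27 = 18)
  q = 1: r = 1, s = 3 − 1·(-8) = 11, t = -10 − 1·27 = -37  (check: 693·11 + 206·(-37) = 1)
The row with r = 1 (the gcd) gives the Bezout coefficients s = 11, t = -37.
Result: 693 · (11) + 206 · (-37) = 1.

gcd(693, 206) = 1; s = 11, t = -37 (check: 693·11 + 206·(-37) = 1).


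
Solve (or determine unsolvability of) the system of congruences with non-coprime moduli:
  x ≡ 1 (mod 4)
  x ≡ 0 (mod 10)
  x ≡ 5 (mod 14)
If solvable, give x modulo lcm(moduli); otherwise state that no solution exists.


Moduli 4, 10, 14 are not pairwise coprime, so CRT works modulo lcm(m_i) when all pairwise compatibility conditions hold.
Pairwise compatibility: gcd(m_i, m_j) must divide a_i - a_j for every pair.
Merge one congruence at a time:
  Start: x ≡ 1 (mod 4).
  Combine with x ≡ 0 (mod 10): gcd(4, 10) = 2, and 0 - 1 = -1 is NOT divisible by 2.
    ⇒ system is inconsistent (no integer solution).

No solution (the system is inconsistent).


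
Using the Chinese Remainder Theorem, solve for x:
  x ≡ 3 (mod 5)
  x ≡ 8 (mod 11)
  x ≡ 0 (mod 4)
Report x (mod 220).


Moduli 5, 11, 4 are pairwise coprime; by CRT there is a unique solution modulo M = 5 · 11 · 4 = 220.
Solve pairwise, accumulating the modulus:
  Start with x ≡ 3 (mod 5).
  Combine with x ≡ 8 (mod 11): since gcd(5, 11) = 1, we get a unique residue mod 55.
    Write x = 3 + 5·t and substitute into x ≡ 8 (mod 11): 5·t ≡ 8 − 3 = 5 (mod 11).
    The inverse of 5 mod 11 is 9 (since 5·9 = 45 = 4·11 + 1), so t ≡ 9·5 = 45 ≡ 1 (mod 11).
    Then x = 3 + 5·1 = 8, valid modulo lcm(5, 11) = 55: x ≡ 8 (mod 55).
  Combine with x ≡ 0 (mod 4): since gcd(55, 4) = 1, we get a unique residue mod 220.
    Write x = 8 + 55·t and substitute into x ≡ 0 (mod 4): 55·t ≡ 0 − 8 = -8 (mod 4).
    Reduce coefficients mod 4: 3·t ≡ 0 (mod 4).
    The inverse of 3 mod 4 is 3 (since 3·3 = 9 = 2·4 + 1), so t ≡ 3·0 = 0 ≡ 0 (mod 4).
    Then x = 8 + 55·0 = 8, valid modulo lcm(55, 4) = 220: x ≡ 8 (mod 220).
Verify: 8 mod 5 = 3 ✓, 8 mod 11 = 8 ✓, 8 mod 4 = 0 ✓.

x ≡ 8 (mod 220).


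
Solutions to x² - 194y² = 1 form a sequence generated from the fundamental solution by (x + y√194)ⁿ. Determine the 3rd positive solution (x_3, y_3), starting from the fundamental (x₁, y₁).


Step 1: Find the fundamental solution (x₁, y₁) of x² - 194y² = 1.
  Expand √194 as a continued fraction. a₀ = ⌊√194⌋ = 13; iterate m_{k+1} = d_k·a_k − m_k, d_{k+1} = (194 − m_{k+1}²)/d_k, a_{k+1} = ⌊(a₀ + m_{k+1})/d_{k+1}⌋ (starting m₀ = 0, d₀ = 1), with convergents p_k = a_k·p_{k-1} + p_{k-2}, q_k = a_k·q_{k-1} + q_{k-2} (p₋₁ = 1, q₋₁ = 0):
  k = 0: a₀ = 13; p₀/q₀ = 13/1; p₀² − 194·q₀² = 169 − 194 = -25.
  k = 1: m = 13, d = 25, a = ⌊(13 + 13)/25⌋ = 1; p/q = (1·13 + 1)/(1·1 + 0) = 14/1; p² − 194·q² = 196 − 194 = 2.
  k = 2: m = 12, d = 2, a = ⌊(13 + 12)/2⌋ = 12; p/q = (12·14 + 13)/(12·1 + 1) = 181/13; p² − 194·q² = 32761 − 32786 = -25.
  k = 3: m = 12, d = 25, a = ⌊(13 + 12)/25⌋ = 1; p/q = (1·181 + 14)/(1·13 + 1) = 195/14; p² − 194·q² = 38025 − 38024 = 1.
  The first convergent with p² − 194·q² = 1 gives the fundamental solution (x₁, y₁) = (195, 14).
Step 2: Apply the recurrence (x_{n+1}, y_{n+1}) = (x₁x_n + 194y₁y_n, x₁y_n + y₁x_n) repeatedly.
  From (x_1, y_1) = (195, 14): x_2 = 195·195 + 194·14·14 = 76049; y_2 = 195·14 + 14·195 = 5460.
  From (x_2, y_2) = (76049, 5460): x_3 = 195·76049 + 194·14·5460 = 29658915; y_3 = 195·5460 + 14·76049 = 2129386.
Step 3: Verify x_3² - 194·y_3² = 879651238977225 - 879651238977224 = 1 (should be 1). ✓

(x_1, y_1) = (195, 14); (x_3, y_3) = (29658915, 2129386).


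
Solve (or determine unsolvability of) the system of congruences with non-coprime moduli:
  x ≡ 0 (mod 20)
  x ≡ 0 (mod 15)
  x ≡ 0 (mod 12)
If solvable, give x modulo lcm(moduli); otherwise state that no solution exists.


Moduli 20, 15, 12 are not pairwise coprime, so CRT works modulo lcm(m_i) when all pairwise compatibility conditions hold.
Pairwise compatibility: gcd(m_i, m_j) must divide a_i - a_j for every pair.
Merge one congruence at a time:
  Start: x ≡ 0 (mod 20).
  Combine with x ≡ 0 (mod 15): gcd(20, 15) = 5; 0 - 0 = 0, which IS divisible by 5, so compatible.
    Write x = 0 + 20·t and substitute into x ≡ 0 (mod 15): 20·t ≡ 0 − 0 = 0 (mod 15).
    Divide the congruence (and modulus) by g = 5: 4·t ≡ 0 (mod 3).
    Reduce coefficients mod 3: 1·t ≡ 0 (mod 3).
    So t ≡ 0 (mod 3).
    Then x = 0 + 20·0 = 0, valid modulo lcm(20, 15) = 60: x ≡ 0 (mod 60).
  Combine with x ≡ 0 (mod 12): gcd(60, 12) = 12; 0 - 0 = 0, which IS divisible by 12, so compatible.
    Write x = 0 + 60·t and substitute into x ≡ 0 (mod 12): 60·t ≡ 0 − 0 = 0 (mod 12).
    Divide the congruence (and modulus) by g = 12: 5·t ≡ 0 (mod 1).
    Modulo 1 every t works; take t = 0.
    Then x = 0 + 60·0 = 0, valid modulo lcm(60, 12) = 60: x ≡ 0 (mod 60).
Verify: 0 mod 20 = 0, 0 mod 15 = 0, 0 mod 12 = 0.

x ≡ 0 (mod 60).


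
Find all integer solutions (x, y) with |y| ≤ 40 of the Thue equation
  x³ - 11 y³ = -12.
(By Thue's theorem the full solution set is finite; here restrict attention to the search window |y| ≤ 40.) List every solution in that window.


The equation is x³ - 11y³ = -12. For fixed y, x³ = 11·y³ − 12, so a solution requires the RHS to be a perfect cube.
Strategy: iterate y from -40 to 40, compute RHS = 11·y³ − 12, and check whether it is a (positive or negative) perfect cube.
Check small values of y:
  y = 0: RHS = -12 is not a perfect cube.
  y = 1: RHS = -1 = (-1)³ ⇒ x = -1 works.
  y = -1: RHS = -23 is not a perfect cube.
  y = 2: RHS = 76 is not a perfect cube.
  y = -2: RHS = -100 is not a perfect cube.
  y = 3: RHS = 285 is not a perfect cube.
  y = -3: RHS = -309 is not a perfect cube.
Continuing the search up to |y| = 40 finds no further solutions beyond those listed.
Collected solutions: (-1, 1).

Solutions (with |y| ≤ 40): (-1, 1).


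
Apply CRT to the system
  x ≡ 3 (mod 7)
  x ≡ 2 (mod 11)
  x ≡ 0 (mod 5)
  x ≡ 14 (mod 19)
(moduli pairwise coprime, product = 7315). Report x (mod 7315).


Product of moduli M = 7 · 11 · 5 · 19 = 7315.
Merge one congruence at a time:
  Start: x ≡ 3 (mod 7).
  Combine with x ≡ 2 (mod 11); new modulus lcm = 77.
    Write x = 3 + 7·t and substitute into x ≡ 2 (mod 11): 7·t ≡ 2 − 3 = -1 (mod 11).
    Reduce coefficients mod 11: 7·t ≡ 10 (mod 11).
    The inverse of 7 mod 11 is 8 (since 7·8 = 56 = 5·11 + 1), so t ≡ 8·10 = 80 ≡ 3 (mod 11).
    Then x = 3 + 7·3 = 24, valid modulo lcm(7, 11) = 77: x ≡ 24 (mod 77).
  Combine with x ≡ 0 (mod 5); new modulus lcm = 385.
    Write x = 24 + 77·t and substitute into x ≡ 0 (mod 5): 77·t ≡ 0 − 24 = -24 (mod 5).
    Reduce coefficients mod 5: 2·t ≡ 1 (mod 5).
    The inverse of 2 mod 5 is 3 (since 2·3 = 6 = 1·5 + 1), so t ≡ 3·1 = 3 ≡ 3 (mod 5).
    Then x = 24 + 77·3 = 255, valid modulo lcm(77, 5) = 385: x ≡ 255 (mod 385).
  Combine with x ≡ 14 (mod 19); new modulus lcm = 7315.
    Write x = 255 + 385·t and substitute into x ≡ 14 (mod 19): 385·t ≡ 14 − 255 = -241 (mod 19).
    Reduce coefficients mod 19: 5·t ≡ 6 (mod 19).
    The inverse of 5 mod 19 is 4 (since 5·4 = 20 = 1·19 + 1), so t ≡ 4·6 = 24 ≡ 5 (mod 19).
    Then x = 255 + 385·5 = 2180, valid modulo lcm(385, 19) = 7315: x ≡ 2180 (mod 7315).
Verify against each original: 2180 mod 7 = 3, 2180 mod 11 = 2, 2180 mod 5 = 0, 2180 mod 19 = 14.

x ≡ 2180 (mod 7315).


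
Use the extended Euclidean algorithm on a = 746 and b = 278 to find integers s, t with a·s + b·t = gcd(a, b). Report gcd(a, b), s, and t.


Euclidean algorithm on (746, 278) — divide until remainder is 0:
  746 = 2 · 278 + 190
  278 = 1 · 190 + 88
  190 = 2 · 88 + 14
  88 = 6 · 14 + 4
  14 = 3 · 4 + 2
  4 = 2 · 2 + 0
gcd(746, 278) = 2.
Track Bezout coefficients alongside the remainders: start with r₀ = 746 = a·1 + b·0 (s = 1, t = 0) and r₁ = 278 = a·0 + b·1 (s = 0, t = 1); each new remainder r_{k+1} = r_{k-1} − q_k·r_k inherits s_{k+1} = s_{k-1} − q_k·s_k, t_{k+1} = t_{k-1} − q_k·t_k, so r_k = a·s_k + b·t_k at every step:
  q = 2: r = 190, s = 1 − 2·0 = 1, t = 0 − 2·1 = -2  (check: 746·1 + 278·(-2) = 190)
  q = 1: r = 88, s = 0 − 1·1 = -1, t = 1 − 1·(-2) = 3  (check: 746·(-1) + 278·3 = 88)
  q = 2: r = 14, s = 1 − 2·(-1) = 3, t = -2 − 2·3 = -8  (check: 746·3 + 278·(-8) = 14)
  q = 6: r = 4, s = -1 − 6·3 = -19, t = 3 − 6·(-8) = 51  (check: 746·(-19) + 278·51 = 4)
  q = 3: r = 2, s = 3 − 3·(-19) = 60, t = -8 − 3·51 = -161  (check: 746·60 + 278·(-161) = 2)
The row with r = 2 (the gcd) gives the Bezout coefficients s = 60, t = -161.
Result: 746 · (60) + 278 · (-161) = 2.

gcd(746, 278) = 2; s = 60, t = -161 (check: 746·60 + 278·(-161) = 2).


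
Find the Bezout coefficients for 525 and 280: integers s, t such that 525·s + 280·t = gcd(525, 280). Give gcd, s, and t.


Euclidean algorithm on (525, 280) — divide until remainder is 0:
  525 = 1 · 280 + 245
  280 = 1 · 245 + 35
  245 = 7 · 35 + 0
gcd(525, 280) = 35.
Track Bezout coefficients alongside the remainders: start with r₀ = 525 = a·1 + b·0 (s = 1, t = 0) and r₁ = 280 = a·0 + b·1 (s = 0, t = 1); each new remainder r_{k+1} = r_{k-1} − q_k·r_k inherits s_{k+1} = s_{k-1} − q_k·s_k, t_{k+1} = t_{k-1} − q_k·t_k, so r_k = a·s_k + b·t_k at every step:
  q = 1: r = 245, s = 1 − 1·0 = 1, t = 0 − 1·1 = -1  (check: 525·1 + 280·(-1) = 245)
  q = 1: r = 35, s = 0 − 1·1 = -1, t = 1 − 1·(-1) = 2  (check: 525·(-1) + 280·2 = 35)
The row with r = 35 (the gcd) gives the Bezout coefficients s = -1, t = 2.
Result: 525 · (-1) + 280 · (2) = 35.

gcd(525, 280) = 35; s = -1, t = 2 (check: 525·(-1) + 280·2 = 35).


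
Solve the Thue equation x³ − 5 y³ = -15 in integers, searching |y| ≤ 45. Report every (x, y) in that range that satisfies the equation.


The equation is x³ - 5y³ = -15. For fixed y, x³ = 5·y³ − 15, so a solution requires the RHS to be a perfect cube.
Strategy: iterate y from -45 to 45, compute RHS = 5·y³ − 15, and check whether it is a (positive or negative) perfect cube.
Check small values of y:
  y = 0: RHS = -15 is not a perfect cube.
  y = 1: RHS = -10 is not a perfect cube.
  y = -1: RHS = -20 is not a perfect cube.
  y = 2: RHS = 25 is not a perfect cube.
  y = -2: RHS = -55 is not a perfect cube.
  y = 3: RHS = 120 is not a perfect cube.
  y = -3: RHS = -150 is not a perfect cube.
Continuing the search up to |y| = 45 finds no solutions either.
No (x, y) in the scanned range satisfies the equation.

No integer solutions with |y| ≤ 45.


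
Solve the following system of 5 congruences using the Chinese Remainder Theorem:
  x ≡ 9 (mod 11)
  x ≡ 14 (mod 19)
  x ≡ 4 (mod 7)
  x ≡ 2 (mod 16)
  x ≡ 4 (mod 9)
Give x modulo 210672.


Product of moduli M = 11 · 19 · 7 · 16 · 9 = 210672.
Merge one congruence at a time:
  Start: x ≡ 9 (mod 11).
  Combine with x ≡ 14 (mod 19); new modulus lcm = 209.
    Write x = 9 + 11·t and substitute into x ≡ 14 (mod 19): 11·t ≡ 14 − 9 = 5 (mod 19).
    The inverse of 11 mod 19 is 7 (since 11·7 = 77 = 4·19 + 1), so t ≡ 7·5 = 35 ≡ 16 (mod 19).
    Then x = 9 + 11·16 = 185, valid modulo lcm(11, 19) = 209: x ≡ 185 (mod 209).
  Combine with x ≡ 4 (mod 7); new modulus lcm = 1463.
    Write x = 185 + 209·t and substitute into x ≡ 4 (mod 7): 209·t ≡ 4 − 185 = -181 (mod 7).
    Reduce coefficients mod 7: 6·t ≡ 1 (mod 7).
    The inverse of 6 mod 7 is 6 (since 6·6 = 36 = 5·7 + 1), so t ≡ 6·1 = 6 ≡ 6 (mod 7).
    Then x = 185 + 209·6 = 1439, valid modulo lcm(209, 7) = 1463: x ≡ 1439 (mod 1463).
  Combine with x ≡ 2 (mod 16); new modulus lcm = 23408.
    Write x = 1439 + 1463·t and substitute into x ≡ 2 (mod 16): 1463·t ≡ 2 − 1439 = -1437 (mod 16).
    Reduce coefficients mod 16: 7·t ≡ 3 (mod 16).
    The inverse of 7 mod 16 is 7 (since 7·7 = 49 = 3·16 + 1), so t ≡ 7·3 = 21 ≡ 5 (mod 16).
    Then x = 1439 + 1463·5 = 8754, valid modulo lcm(1463, 16) = 23408: x ≡ 8754 (mod 23408).
  Combine with x ≡ 4 (mod 9); new modulus lcm = 210672.
    Write x = 8754 + 23408·t and substitute into x ≡ 4 (mod 9): 23408·t ≡ 4 − 8754 = -8750 (mod 9).
    Reduce coefficients mod 9: 8·t ≡ 7 (mod 9).
    The inverse of 8 mod 9 is 8 (since 8·8 = 64 = 7·9 + 1), so t ≡ 8·7 = 56 ≡ 2 (mod 9).
    Then x = 8754 + 23408·2 = 55570, valid modulo lcm(23408, 9) = 210672: x ≡ 55570 (mod 210672).
Verify against each original: 55570 mod 11 = 9, 55570 mod 19 = 14, 55570 mod 7 = 4, 55570 mod 16 = 2, 55570 mod 9 = 4.

x ≡ 55570 (mod 210672).


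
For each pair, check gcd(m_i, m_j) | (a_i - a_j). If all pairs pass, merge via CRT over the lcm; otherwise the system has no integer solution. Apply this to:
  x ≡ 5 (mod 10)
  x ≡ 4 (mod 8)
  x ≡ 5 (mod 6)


Moduli 10, 8, 6 are not pairwise coprime, so CRT works modulo lcm(m_i) when all pairwise compatibility conditions hold.
Pairwise compatibility: gcd(m_i, m_j) must divide a_i - a_j for every pair.
Merge one congruence at a time:
  Start: x ≡ 5 (mod 10).
  Combine with x ≡ 4 (mod 8): gcd(10, 8) = 2, and 4 - 5 = -1 is NOT divisible by 2.
    ⇒ system is inconsistent (no integer solution).

No solution (the system is inconsistent).


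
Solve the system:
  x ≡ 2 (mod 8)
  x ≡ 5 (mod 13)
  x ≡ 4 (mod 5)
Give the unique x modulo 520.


Moduli 8, 13, 5 are pairwise coprime; by CRT there is a unique solution modulo M = 8 · 13 · 5 = 520.
Solve pairwise, accumulating the modulus:
  Start with x ≡ 2 (mod 8).
  Combine with x ≡ 5 (mod 13): since gcd(8, 13) = 1, we get a unique residue mod 104.
    Write x = 2 + 8·t and substitute into x ≡ 5 (mod 13): 8·t ≡ 5 − 2 = 3 (mod 13).
    The inverse of 8 mod 13 is 5 (since 8·5 = 40 = 3·13 + 1), so t ≡ 5·3 = 15 ≡ 2 (mod 13).
    Then x = 2 + 8·2 = 18, valid modulo lcm(8, 13) = 104: x ≡ 18 (mod 104).
  Combine with x ≡ 4 (mod 5): since gcd(104, 5) = 1, we get a unique residue mod 520.
    Write x = 18 + 104·t and substitute into x ≡ 4 (mod 5): 104·t ≡ 4 − 18 = -14 (mod 5).
    Reduce coefficients mod 5: 4·t ≡ 1 (mod 5).
    The inverse of 4 mod 5 is 4 (since 4·4 = 16 = 3·5 + 1), so t ≡ 4·1 = 4 ≡ 4 (mod 5).
    Then x = 18 + 104·4 = 434, valid modulo lcm(104, 5) = 520: x ≡ 434 (mod 520).
Verify: 434 mod 8 = 2 ✓, 434 mod 13 = 5 ✓, 434 mod 5 = 4 ✓.

x ≡ 434 (mod 520).


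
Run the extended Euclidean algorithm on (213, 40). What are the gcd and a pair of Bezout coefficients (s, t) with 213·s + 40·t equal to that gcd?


Euclidean algorithm on (213, 40) — divide until remainder is 0:
  213 = 5 · 40 + 13
  40 = 3 · 13 + 1
  13 = 13 · 1 + 0
gcd(213, 40) = 1.
Track Bezout coefficients alongside the remainders: start with r₀ = 213 = a·1 + b·0 (s = 1, t = 0) and r₁ = 40 = a·0 + b·1 (s = 0, t = 1); each new remainder r_{k+1} = r_{k-1} − q_k·r_k inherits s_{k+1} = s_{k-1} − q_k·s_k, t_{k+1} = t_{k-1} − q_k·t_k, so r_k = a·s_k + b·t_k at every step:
  q = 5: r = 13, s = 1 − 5·0 = 1, t = 0 − 5·1 = -5  (check: 213·1 + 40·(-5) = 13)
  q = 3: r = 1, s = 0 − 3·1 = -3, t = 1 − 3·(-5) = 16  (check: 213·(-3) + 40·16 = 1)
The row with r = 1 (the gcd) gives the Bezout coefficients s = -3, t = 16.
Result: 213 · (-3) + 40 · (16) = 1.

gcd(213, 40) = 1; s = -3, t = 16 (check: 213·(-3) + 40·16 = 1).


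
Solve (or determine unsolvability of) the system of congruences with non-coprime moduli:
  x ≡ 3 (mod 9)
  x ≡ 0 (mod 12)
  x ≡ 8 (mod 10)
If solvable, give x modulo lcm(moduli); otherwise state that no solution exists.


Moduli 9, 12, 10 are not pairwise coprime, so CRT works modulo lcm(m_i) when all pairwise compatibility conditions hold.
Pairwise compatibility: gcd(m_i, m_j) must divide a_i - a_j for every pair.
Merge one congruence at a time:
  Start: x ≡ 3 (mod 9).
  Combine with x ≡ 0 (mod 12): gcd(9, 12) = 3; 0 - 3 = -3, which IS divisible by 3, so compatible.
    Write x = 3 + 9·t and substitute into x ≡ 0 (mod 12): 9·t ≡ 0 − 3 = -3 (mod 12).
    Divide the congruence (and modulus) by g = 3: 3·t ≡ -1 (mod 4).
    Reduce coefficients mod 4: 3·t ≡ 3 (mod 4).
    The inverse of 3 mod 4 is 3 (since 3·3 = 9 = 2·4 + 1), so t ≡ 3·3 = 9 ≡ 1 (mod 4).
    Then x = 3 + 9·1 = 12, valid modulo lcm(9, 12) = 36: x ≡ 12 (mod 36).
  Combine with x ≡ 8 (mod 10): gcd(36, 10) = 2; 8 - 12 = -4, which IS divisible by 2, so compatible.
    Write x = 12 + 36·t and substitute into x ≡ 8 (mod 10): 36·t ≡ 8 − 12 = -4 (mod 10).
    Divide the congruence (and modulus) by g = 2: 18·t ≡ -2 (mod 5).
    Reduce coefficients mod 5: 3·t ≡ 3 (mod 5).
    The inverse of 3 mod 5 is 2 (since 3·2 = 6 = 1·5 + 1), so t ≡ 2·3 = 6 ≡ 1 (mod 5).
    Then x = 12 + 36·1 = 48, valid modulo lcm(36, 10) = 180: x ≡ 48 (mod 180).
Verify: 48 mod 9 = 3, 48 mod 12 = 0, 48 mod 10 = 8.

x ≡ 48 (mod 180).


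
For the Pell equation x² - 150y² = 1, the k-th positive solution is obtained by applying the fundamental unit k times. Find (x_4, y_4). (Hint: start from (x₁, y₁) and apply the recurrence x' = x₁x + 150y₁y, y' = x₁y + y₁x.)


Step 1: Find the fundamental solution (x₁, y₁) of x² - 150y² = 1.
  Expand √150 as a continued fraction. a₀ = ⌊√150⌋ = 12; iterate m_{k+1} = d_k·a_k − m_k, d_{k+1} = (150 − m_{k+1}²)/d_k, a_{k+1} = ⌊(a₀ + m_{k+1})/d_{k+1}⌋ (starting m₀ = 0, d₀ = 1), with convergents p_k = a_k·p_{k-1} + p_{k-2}, q_k = a_k·q_{k-1} + q_{k-2} (p₋₁ = 1, q₋₁ = 0):
  k = 0: a₀ = 12; p₀/q₀ = 12/1; p₀² − 150·q₀² = 144 − 150 = -6.
  k = 1: m = 12, d = 6, a = ⌊(12 + 12)/6⌋ = 4; p/q = (4·12 + 1)/(4·1 + 0) = 49/4; p² − 150·q² = 2401 − 2400 = 1.
  The first convergent with p² − 150·q² = 1 gives the fundamental solution (x₁, y₁) = (49, 4).
Step 2: Apply the recurrence (x_{n+1}, y_{n+1}) = (x₁x_n + 150y₁y_n, x₁y_n + y₁x_n) repeatedly.
  From (x_1, y_1) = (49, 4): x_2 = 49·49 + 150·4·4 = 4801; y_2 = 49·4 + 4·49 = 392.
  From (x_2, y_2) = (4801, 392): x_3 = 49·4801 + 150·4·392 = 470449; y_3 = 49·392 + 4·4801 = 38412.
  From (x_3, y_3) = (470449, 38412): x_4 = 49·470449 + 150·4·38412 = 46099201; y_4 = 49·38412 + 4·470449 = 3763984.
Step 3: Verify x_4² - 150·y_4² = 2125136332838401 - 2125136332838400 = 1 (should be 1). ✓

(x_1, y_1) = (49, 4); (x_4, y_4) = (46099201, 3763984).


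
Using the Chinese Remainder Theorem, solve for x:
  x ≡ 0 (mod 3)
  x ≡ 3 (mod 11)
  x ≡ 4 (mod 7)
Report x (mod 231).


Moduli 3, 11, 7 are pairwise coprime; by CRT there is a unique solution modulo M = 3 · 11 · 7 = 231.
Solve pairwise, accumulating the modulus:
  Start with x ≡ 0 (mod 3).
  Combine with x ≡ 3 (mod 11): since gcd(3, 11) = 1, we get a unique residue mod 33.
    Write x = 0 + 3·t and substitute into x ≡ 3 (mod 11): 3·t ≡ 3 − 0 = 3 (mod 11).
    The inverse of 3 mod 11 is 4 (since 3·4 = 12 = 1·11 + 1), so t ≡ 4·3 = 12 ≡ 1 (mod 11).
    Then x = 0 + 3·1 = 3, valid modulo lcm(3, 11) = 33: x ≡ 3 (mod 33).
  Combine with x ≡ 4 (mod 7): since gcd(33, 7) = 1, we get a unique residue mod 231.
    Write x = 3 + 33·t and substitute into x ≡ 4 (mod 7): 33·t ≡ 4 − 3 = 1 (mod 7).
    Reduce coefficients mod 7: 5·t ≡ 1 (mod 7).
    The inverse of 5 mod 7 is 3 (since 5·3 = 15 = 2·7 + 1), so t ≡ 3·1 = 3 ≡ 3 (mod 7).
    Then x = 3 + 33·3 = 102, valid modulo lcm(33, 7) = 231: x ≡ 102 (mod 231).
Verify: 102 mod 3 = 0 ✓, 102 mod 11 = 3 ✓, 102 mod 7 = 4 ✓.

x ≡ 102 (mod 231).


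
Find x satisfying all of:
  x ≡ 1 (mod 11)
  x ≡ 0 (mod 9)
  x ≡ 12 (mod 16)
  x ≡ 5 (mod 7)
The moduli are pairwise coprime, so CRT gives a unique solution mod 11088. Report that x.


Product of moduli M = 11 · 9 · 16 · 7 = 11088.
Merge one congruence at a time:
  Start: x ≡ 1 (mod 11).
  Combine with x ≡ 0 (mod 9); new modulus lcm = 99.
    Write x = 1 + 11·t and substitute into x ≡ 0 (mod 9): 11·t ≡ 0 − 1 = -1 (mod 9).
    Reduce coefficients mod 9: 2·t ≡ 8 (mod 9).
    The inverse of 2 mod 9 is 5 (since 2·5 = 10 = 1·9 + 1), so t ≡ 5·8 = 40 ≡ 4 (mod 9).
    Then x = 1 + 11·4 = 45, valid modulo lcm(11, 9) = 99: x ≡ 45 (mod 99).
  Combine with x ≡ 12 (mod 16); new modulus lcm = 1584.
    Write x = 45 + 99·t and substitute into x ≡ 12 (mod 16): 99·t ≡ 12 − 45 = -33 (mod 16).
    Reduce coefficients mod 16: 3·t ≡ 15 (mod 16).
    The inverse of 3 mod 16 is 11 (since 3·11 = 33 = 2·16 + 1), so t ≡ 11·15 = 165 ≡ 5 (mod 16).
    Then x = 45 + 99·5 = 540, valid modulo lcm(99, 16) = 1584: x ≡ 540 (mod 1584).
  Combine with x ≡ 5 (mod 7); new modulus lcm = 11088.
    Write x = 540 + 1584·t and substitute into x ≡ 5 (mod 7): 1584·t ≡ 5 − 540 = -535 (mod 7).
    Reduce coefficients mod 7: 2·t ≡ 4 (mod 7).
    The inverse of 2 mod 7 is 4 (since 2·4 = 8 = 1·7 + 1), so t ≡ 4·4 = 16 ≡ 2 (mod 7).
    Then x = 540 + 1584·2 = 3708, valid modulo lcm(1584, 7) = 11088: x ≡ 3708 (mod 11088).
Verify against each original: 3708 mod 11 = 1, 3708 mod 9 = 0, 3708 mod 16 = 12, 3708 mod 7 = 5.

x ≡ 3708 (mod 11088).


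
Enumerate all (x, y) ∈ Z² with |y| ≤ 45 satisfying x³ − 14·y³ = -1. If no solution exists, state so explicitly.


The equation is x³ - 14y³ = -1. For fixed y, x³ = 14·y³ − 1, so a solution requires the RHS to be a perfect cube.
Strategy: iterate y from -45 to 45, compute RHS = 14·y³ − 1, and check whether it is a (positive or negative) perfect cube.
Check small values of y:
  y = 0: RHS = -1 = (-1)³ ⇒ x = -1 works.
  y = 1: RHS = 13 is not a perfect cube.
  y = -1: RHS = -15 is not a perfect cube.
  y = 2: RHS = 111 is not a perfect cube.
  y = -2: RHS = -113 is not a perfect cube.
  y = 3: RHS = 377 is not a perfect cube.
  y = -3: RHS = -379 is not a perfect cube.
Continuing the search up to |y| = 45 finds no further solutions beyond those listed.
Collected solutions: (-1, 0).

Solutions (with |y| ≤ 45): (-1, 0).


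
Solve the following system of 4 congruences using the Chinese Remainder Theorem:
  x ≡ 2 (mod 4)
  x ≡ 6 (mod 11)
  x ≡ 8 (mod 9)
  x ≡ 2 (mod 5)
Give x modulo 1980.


Product of moduli M = 4 · 11 · 9 · 5 = 1980.
Merge one congruence at a time:
  Start: x ≡ 2 (mod 4).
  Combine with x ≡ 6 (mod 11); new modulus lcm = 44.
    Write x = 2 + 4·t and substitute into x ≡ 6 (mod 11): 4·t ≡ 6 − 2 = 4 (mod 11).
    The inverse of 4 mod 11 is 3 (since 4·3 = 12 = 1·11 + 1), so t ≡ 3·4 = 12 ≡ 1 (mod 11).
    Then x = 2 + 4·1 = 6, valid modulo lcm(4, 11) = 44: x ≡ 6 (mod 44).
  Combine with x ≡ 8 (mod 9); new modulus lcm = 396.
    Write x = 6 + 44·t and substitute into x ≡ 8 (mod 9): 44·t ≡ 8 − 6 = 2 (mod 9).
    Reduce coefficients mod 9: 8·t ≡ 2 (mod 9).
    The inverse of 8 mod 9 is 8 (since 8·8 = 64 = 7·9 + 1), so t ≡ 8·2 = 16 ≡ 7 (mod 9).
    Then x = 6 + 44·7 = 314, valid modulo lcm(44, 9) = 396: x ≡ 314 (mod 396).
  Combine with x ≡ 2 (mod 5); new modulus lcm = 1980.
    Write x = 314 + 396·t and substitute into x ≡ 2 (mod 5): 396·t ≡ 2 − 314 = -312 (mod 5).
    Reduce coefficients mod 5: 1·t ≡ 3 (mod 5).
    So t ≡ 3 (mod 5).
    Then x = 314 + 396·3 = 1502, valid modulo lcm(396, 5) = 1980: x ≡ 1502 (mod 1980).
Verify against each original: 1502 mod 4 = 2, 1502 mod 11 = 6, 1502 mod 9 = 8, 1502 mod 5 = 2.

x ≡ 1502 (mod 1980).


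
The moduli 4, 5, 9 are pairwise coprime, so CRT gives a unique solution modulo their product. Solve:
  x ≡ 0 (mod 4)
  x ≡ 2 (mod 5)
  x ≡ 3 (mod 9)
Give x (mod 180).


Moduli 4, 5, 9 are pairwise coprime; by CRT there is a unique solution modulo M = 4 · 5 · 9 = 180.
Solve pairwise, accumulating the modulus:
  Start with x ≡ 0 (mod 4).
  Combine with x ≡ 2 (mod 5): since gcd(4, 5) = 1, we get a unique residue mod 20.
    Write x = 0 + 4·t and substitute into x ≡ 2 (mod 5): 4·t ≡ 2 − 0 = 2 (mod 5).
    The inverse of 4 mod 5 is 4 (since 4·4 = 16 = 3·5 + 1), so t ≡ 4·2 = 8 ≡ 3 (mod 5).
    Then x = 0 + 4·3 = 12, valid modulo lcm(4, 5) = 20: x ≡ 12 (mod 20).
  Combine with x ≡ 3 (mod 9): since gcd(20, 9) = 1, we get a unique residue mod 180.
    Write x = 12 + 20·t and substitute into x ≡ 3 (mod 9): 20·t ≡ 3 − 12 = -9 (mod 9).
    Reduce coefficients mod 9: 2·t ≡ 0 (mod 9).
    The inverse of 2 mod 9 is 5 (since 2·5 = 10 = 1·9 + 1), so t ≡ 5·0 = 0 ≡ 0 (mod 9).
    Then x = 12 + 20·0 = 12, valid modulo lcm(20, 9) = 180: x ≡ 12 (mod 180).
Verify: 12 mod 4 = 0 ✓, 12 mod 5 = 2 ✓, 12 mod 9 = 3 ✓.

x ≡ 12 (mod 180).
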